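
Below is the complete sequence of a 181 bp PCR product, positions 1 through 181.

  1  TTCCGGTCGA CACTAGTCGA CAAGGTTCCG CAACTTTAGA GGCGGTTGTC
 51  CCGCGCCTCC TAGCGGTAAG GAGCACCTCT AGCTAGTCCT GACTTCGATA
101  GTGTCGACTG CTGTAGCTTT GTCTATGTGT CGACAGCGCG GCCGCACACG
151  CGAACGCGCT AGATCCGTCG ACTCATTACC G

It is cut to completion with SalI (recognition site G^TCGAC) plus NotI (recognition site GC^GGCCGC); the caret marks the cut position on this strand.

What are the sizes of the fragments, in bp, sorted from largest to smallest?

87, 28, 26, 14, 10, 10, 6 bp

SalI sites (GTCGAC) start at positions 6, 16, 103, 129, 167.
SalI cuts after the first base of each site, so after positions 6, 16, 103, 129, 167.
The NotI site (GCGGCCGC) starts at position 138.
NotI cuts after base 2 of each site, so after position 139.
Combined cut positions: 6, 16, 103, 129, 139, 167.
Linear molecule, 6 cuts → 7 fragments:
  1–6 → 6 bp
  7–16 → 10 bp
  17–103 → 87 bp
  104–129 → 26 bp
  130–139 → 10 bp
  140–167 → 28 bp
  168–181 → 14 bp
Sorted largest to smallest: 87, 28, 26, 14, 10, 10, 6 bp.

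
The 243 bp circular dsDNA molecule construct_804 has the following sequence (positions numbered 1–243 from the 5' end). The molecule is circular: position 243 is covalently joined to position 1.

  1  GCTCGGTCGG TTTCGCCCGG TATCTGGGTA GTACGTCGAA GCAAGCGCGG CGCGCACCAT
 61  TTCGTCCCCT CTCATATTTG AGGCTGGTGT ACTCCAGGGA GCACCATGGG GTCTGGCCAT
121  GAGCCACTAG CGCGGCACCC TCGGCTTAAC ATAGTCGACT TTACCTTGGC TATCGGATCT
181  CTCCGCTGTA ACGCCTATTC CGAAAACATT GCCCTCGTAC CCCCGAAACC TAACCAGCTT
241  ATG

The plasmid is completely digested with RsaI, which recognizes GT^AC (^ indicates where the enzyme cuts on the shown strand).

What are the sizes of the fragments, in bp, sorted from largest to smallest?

128, 58, 57 bp

RsaI sites (GTAC) start at positions 31, 89, 217.
RsaI cuts after base 2 of each site, so after positions 32, 90, 218.
Circular molecule, 3 cuts → 3 fragments:
  33–90 → 58 bp
  91–218 → 128 bp
  219–243 then 1–32 → 25 + 32 = 57 bp
Sorted largest to smallest: 128, 58, 57 bp.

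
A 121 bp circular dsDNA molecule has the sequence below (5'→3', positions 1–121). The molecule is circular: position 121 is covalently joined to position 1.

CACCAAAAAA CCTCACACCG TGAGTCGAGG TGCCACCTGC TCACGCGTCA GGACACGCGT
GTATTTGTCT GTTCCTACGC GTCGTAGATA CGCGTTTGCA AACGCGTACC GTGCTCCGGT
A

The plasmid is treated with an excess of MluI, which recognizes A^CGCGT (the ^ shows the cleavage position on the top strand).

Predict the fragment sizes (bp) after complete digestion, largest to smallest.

62, 22, 13, 12, 12 bp

MluI sites (ACGCGT) start at positions 43, 55, 77, 90, 102.
MluI cuts after the first base of each site, so after positions 43, 55, 77, 90, 102.
Circular molecule, 5 cuts → 5 fragments:
  44–55 → 12 bp
  56–77 → 22 bp
  78–90 → 13 bp
  91–102 → 12 bp
  103–121 then 1–43 → 19 + 43 = 62 bp
Sorted largest to smallest: 62, 22, 13, 12, 12 bp.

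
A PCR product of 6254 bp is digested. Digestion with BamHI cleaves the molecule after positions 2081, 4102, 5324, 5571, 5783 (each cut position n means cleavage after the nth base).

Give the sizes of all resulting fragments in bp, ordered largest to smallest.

2081, 2021, 1222, 471, 247, 212 bp

Linear molecule, 5 cuts → 6 fragments:
  2081 − 0 = 2081 bp
  4102 − 2081 = 2021 bp
  5324 − 4102 = 1222 bp
  5571 − 5324 = 247 bp
  5783 − 5571 = 212 bp
  6254 − 5783 = 471 bp
Sorted largest to smallest: 2081, 2021, 1222, 471, 247, 212 bp.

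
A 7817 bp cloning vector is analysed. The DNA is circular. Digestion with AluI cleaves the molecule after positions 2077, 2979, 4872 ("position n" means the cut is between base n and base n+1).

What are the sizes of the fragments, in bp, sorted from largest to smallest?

Circular molecule, 3 cuts → 3 fragments:
  2979 − 2077 = 902 bp
  4872 − 2979 = 1893 bp
  wrap: 7817 − 4872 + 2077 = 5022 bp
Sorted largest to smallest: 5022, 1893, 902 bp.

5022, 1893, 902 bp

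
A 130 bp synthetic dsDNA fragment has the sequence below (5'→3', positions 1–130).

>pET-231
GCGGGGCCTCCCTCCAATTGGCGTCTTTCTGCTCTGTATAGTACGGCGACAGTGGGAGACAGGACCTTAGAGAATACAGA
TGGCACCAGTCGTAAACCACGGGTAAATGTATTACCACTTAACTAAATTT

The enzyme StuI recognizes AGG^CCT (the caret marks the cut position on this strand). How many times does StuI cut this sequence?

No occurrence of AGGCCT is present in the sequence.
StuI does not cut: 0 sites.

0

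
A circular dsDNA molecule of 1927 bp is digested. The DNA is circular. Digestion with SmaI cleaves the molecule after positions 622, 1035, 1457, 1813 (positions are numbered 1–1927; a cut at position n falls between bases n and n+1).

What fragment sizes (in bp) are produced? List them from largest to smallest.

736, 422, 413, 356 bp

Circular molecule, 4 cuts → 4 fragments:
  1035 − 622 = 413 bp
  1457 − 1035 = 422 bp
  1813 − 1457 = 356 bp
  wrap: 1927 − 1813 + 622 = 736 bp
Sorted largest to smallest: 736, 422, 413, 356 bp.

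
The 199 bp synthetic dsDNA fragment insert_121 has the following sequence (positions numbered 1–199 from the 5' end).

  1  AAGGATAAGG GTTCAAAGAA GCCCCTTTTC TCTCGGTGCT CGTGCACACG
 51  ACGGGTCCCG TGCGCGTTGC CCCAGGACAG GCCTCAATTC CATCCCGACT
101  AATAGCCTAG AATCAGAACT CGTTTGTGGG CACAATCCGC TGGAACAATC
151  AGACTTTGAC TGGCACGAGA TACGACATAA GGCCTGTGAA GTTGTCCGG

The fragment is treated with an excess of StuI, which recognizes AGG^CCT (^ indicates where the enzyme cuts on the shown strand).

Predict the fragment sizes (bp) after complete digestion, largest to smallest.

StuI sites (AGGCCT) start at positions 79, 180.
StuI cuts after base 3 of each site, so after positions 81, 182.
Linear molecule, 2 cuts → 3 fragments:
  1–81 → 81 bp
  82–182 → 101 bp
  183–199 → 17 bp
Sorted largest to smallest: 101, 81, 17 bp.

101, 81, 17 bp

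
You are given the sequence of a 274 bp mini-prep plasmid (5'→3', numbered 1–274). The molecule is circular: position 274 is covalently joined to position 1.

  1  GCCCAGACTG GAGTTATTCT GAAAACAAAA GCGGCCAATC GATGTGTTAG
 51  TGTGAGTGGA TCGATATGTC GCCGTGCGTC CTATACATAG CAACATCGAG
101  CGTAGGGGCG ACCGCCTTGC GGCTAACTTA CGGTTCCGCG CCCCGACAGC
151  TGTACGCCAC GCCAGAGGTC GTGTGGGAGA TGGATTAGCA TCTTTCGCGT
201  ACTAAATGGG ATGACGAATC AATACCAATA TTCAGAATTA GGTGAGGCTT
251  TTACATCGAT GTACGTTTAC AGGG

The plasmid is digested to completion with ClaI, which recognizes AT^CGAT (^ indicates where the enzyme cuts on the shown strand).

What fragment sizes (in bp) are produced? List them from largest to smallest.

ClaI sites (ATCGAT) start at positions 38, 60, 255.
ClaI cuts after base 2 of each site, so after positions 39, 61, 256.
Circular molecule, 3 cuts → 3 fragments:
  40–61 → 22 bp
  62–256 → 195 bp
  257–274 then 1–39 → 18 + 39 = 57 bp
Sorted largest to smallest: 195, 57, 22 bp.

195, 57, 22 bp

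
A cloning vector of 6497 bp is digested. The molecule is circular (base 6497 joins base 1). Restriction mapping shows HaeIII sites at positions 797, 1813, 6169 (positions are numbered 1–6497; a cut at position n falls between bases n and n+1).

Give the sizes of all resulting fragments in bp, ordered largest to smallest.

4356, 1125, 1016 bp

Circular molecule, 3 cuts → 3 fragments:
  1813 − 797 = 1016 bp
  6169 − 1813 = 4356 bp
  wrap: 6497 − 6169 + 797 = 1125 bp
Sorted largest to smallest: 4356, 1125, 1016 bp.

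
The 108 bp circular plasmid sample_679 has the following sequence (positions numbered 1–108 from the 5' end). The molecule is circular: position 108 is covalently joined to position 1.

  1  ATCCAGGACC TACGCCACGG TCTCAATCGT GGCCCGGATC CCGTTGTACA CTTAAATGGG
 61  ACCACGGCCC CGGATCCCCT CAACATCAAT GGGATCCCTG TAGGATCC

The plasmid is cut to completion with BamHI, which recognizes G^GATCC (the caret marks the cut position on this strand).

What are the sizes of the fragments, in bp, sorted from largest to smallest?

41, 36, 20, 11 bp

BamHI sites (GGATCC) start at positions 36, 72, 92, 103.
BamHI cuts after the first base of each site, so after positions 36, 72, 92, 103.
Circular molecule, 4 cuts → 4 fragments:
  37–72 → 36 bp
  73–92 → 20 bp
  93–103 → 11 bp
  104–108 then 1–36 → 5 + 36 = 41 bp
Sorted largest to smallest: 41, 36, 20, 11 bp.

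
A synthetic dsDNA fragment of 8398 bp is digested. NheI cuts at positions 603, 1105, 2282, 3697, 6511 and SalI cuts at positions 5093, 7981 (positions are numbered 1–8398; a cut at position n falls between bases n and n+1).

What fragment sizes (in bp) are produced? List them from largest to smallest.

Combined cut positions (sorted): 603, 1105, 2282, 3697, 5093, 6511, 7981.
Linear molecule, 7 cuts → 8 fragments:
  603 − 0 = 603 bp
  1105 − 603 = 502 bp
  2282 − 1105 = 1177 bp
  3697 − 2282 = 1415 bp
  5093 − 3697 = 1396 bp
  6511 − 5093 = 1418 bp
  7981 − 6511 = 1470 bp
  8398 − 7981 = 417 bp
Sorted largest to smallest: 1470, 1418, 1415, 1396, 1177, 603, 502, 417 bp.

1470, 1418, 1415, 1396, 1177, 603, 502, 417 bp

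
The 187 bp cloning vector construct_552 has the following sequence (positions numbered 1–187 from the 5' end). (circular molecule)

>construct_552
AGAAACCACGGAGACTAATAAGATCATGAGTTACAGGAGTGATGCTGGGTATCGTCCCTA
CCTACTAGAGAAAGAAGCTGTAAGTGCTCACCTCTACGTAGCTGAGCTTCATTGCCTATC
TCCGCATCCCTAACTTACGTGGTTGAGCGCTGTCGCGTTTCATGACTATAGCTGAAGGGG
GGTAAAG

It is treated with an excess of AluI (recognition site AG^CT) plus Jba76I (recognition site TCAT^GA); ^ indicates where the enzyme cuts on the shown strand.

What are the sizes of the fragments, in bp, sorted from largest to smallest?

AluI sites (AGCT) start at positions 76, 100, 105, 170.
AluI cuts after base 2 of each site, so after positions 77, 101, 106, 171.
Jba76I sites (TCATGA) start at positions 24, 160.
Jba76I cuts after base 4 of each site, so after positions 27, 163.
Combined cut positions: 27, 77, 101, 106, 163, 171.
Circular molecule, 6 cuts → 6 fragments:
  28–77 → 50 bp
  78–101 → 24 bp
  102–106 → 5 bp
  107–163 → 57 bp
  164–171 → 8 bp
  172–187 then 1–27 → 16 + 27 = 43 bp
Sorted largest to smallest: 57, 50, 43, 24, 8, 5 bp.

57, 50, 43, 24, 8, 5 bp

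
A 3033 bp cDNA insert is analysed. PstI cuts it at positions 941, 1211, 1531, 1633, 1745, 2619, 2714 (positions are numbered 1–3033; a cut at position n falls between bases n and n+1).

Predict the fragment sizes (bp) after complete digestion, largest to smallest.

941, 874, 320, 319, 270, 112, 102, 95 bp

Linear molecule, 7 cuts → 8 fragments:
  941 − 0 = 941 bp
  1211 − 941 = 270 bp
  1531 − 1211 = 320 bp
  1633 − 1531 = 102 bp
  1745 − 1633 = 112 bp
  2619 − 1745 = 874 bp
  2714 − 2619 = 95 bp
  3033 − 2714 = 319 bp
Sorted largest to smallest: 941, 874, 320, 319, 270, 112, 102, 95 bp.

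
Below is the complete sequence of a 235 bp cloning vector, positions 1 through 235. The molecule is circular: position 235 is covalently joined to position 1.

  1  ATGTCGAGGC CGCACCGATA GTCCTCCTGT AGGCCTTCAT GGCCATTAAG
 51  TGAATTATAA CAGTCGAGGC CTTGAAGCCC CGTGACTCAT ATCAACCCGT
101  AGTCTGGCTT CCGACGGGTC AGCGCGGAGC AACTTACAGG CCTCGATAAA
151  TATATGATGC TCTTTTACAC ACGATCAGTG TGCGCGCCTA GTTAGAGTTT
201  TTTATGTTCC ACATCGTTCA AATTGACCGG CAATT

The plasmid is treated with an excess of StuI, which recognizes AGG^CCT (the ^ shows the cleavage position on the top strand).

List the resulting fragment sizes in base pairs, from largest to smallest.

128, 71, 36 bp

StuI sites (AGGCCT) start at positions 31, 67, 138.
StuI cuts after base 3 of each site, so after positions 33, 69, 140.
Circular molecule, 3 cuts → 3 fragments:
  34–69 → 36 bp
  70–140 → 71 bp
  141–235 then 1–33 → 95 + 33 = 128 bp
Sorted largest to smallest: 128, 71, 36 bp.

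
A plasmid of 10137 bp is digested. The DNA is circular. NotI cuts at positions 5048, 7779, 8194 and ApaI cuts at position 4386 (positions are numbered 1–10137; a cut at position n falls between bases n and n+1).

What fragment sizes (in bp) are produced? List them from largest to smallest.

Combined cut positions (sorted): 4386, 5048, 7779, 8194.
Circular molecule, 4 cuts → 4 fragments:
  5048 − 4386 = 662 bp
  7779 − 5048 = 2731 bp
  8194 − 7779 = 415 bp
  wrap: 10137 − 8194 + 4386 = 6329 bp
Sorted largest to smallest: 6329, 2731, 662, 415 bp.

6329, 2731, 662, 415 bp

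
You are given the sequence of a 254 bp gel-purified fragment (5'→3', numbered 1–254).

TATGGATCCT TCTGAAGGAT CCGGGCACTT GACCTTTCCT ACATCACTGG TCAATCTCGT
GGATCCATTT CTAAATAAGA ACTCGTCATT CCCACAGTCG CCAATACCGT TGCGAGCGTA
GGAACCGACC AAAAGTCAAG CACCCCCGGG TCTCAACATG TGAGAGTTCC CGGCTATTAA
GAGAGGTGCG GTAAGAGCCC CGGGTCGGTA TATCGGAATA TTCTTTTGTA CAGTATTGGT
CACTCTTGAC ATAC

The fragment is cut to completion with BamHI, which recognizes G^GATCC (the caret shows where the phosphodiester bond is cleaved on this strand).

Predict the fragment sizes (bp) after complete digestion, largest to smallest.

193, 44, 13, 4 bp

BamHI sites (GGATCC) start at positions 4, 17, 61.
BamHI cuts after the first base of each site, so after positions 4, 17, 61.
Linear molecule, 3 cuts → 4 fragments:
  1–4 → 4 bp
  5–17 → 13 bp
  18–61 → 44 bp
  62–254 → 193 bp
Sorted largest to smallest: 193, 44, 13, 4 bp.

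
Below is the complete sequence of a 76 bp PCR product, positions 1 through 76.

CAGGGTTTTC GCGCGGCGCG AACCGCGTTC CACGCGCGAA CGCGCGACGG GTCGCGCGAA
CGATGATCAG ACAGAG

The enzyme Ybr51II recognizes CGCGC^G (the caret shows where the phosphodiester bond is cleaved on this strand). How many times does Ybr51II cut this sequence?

4

CGCGCG occurs starting at positions 10, 33, 41, 53.
Ybr51II cuts at 4 sites.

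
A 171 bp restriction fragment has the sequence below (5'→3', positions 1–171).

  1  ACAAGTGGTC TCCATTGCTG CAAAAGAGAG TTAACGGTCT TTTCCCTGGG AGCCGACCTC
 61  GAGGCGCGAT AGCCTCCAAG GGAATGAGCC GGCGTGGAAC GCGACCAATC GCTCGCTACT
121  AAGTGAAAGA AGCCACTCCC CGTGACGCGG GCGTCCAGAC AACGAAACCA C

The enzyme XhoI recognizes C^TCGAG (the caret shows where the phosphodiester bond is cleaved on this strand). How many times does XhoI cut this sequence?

1

CTCGAG occurs starting at position 58.
XhoI cuts at 1 site.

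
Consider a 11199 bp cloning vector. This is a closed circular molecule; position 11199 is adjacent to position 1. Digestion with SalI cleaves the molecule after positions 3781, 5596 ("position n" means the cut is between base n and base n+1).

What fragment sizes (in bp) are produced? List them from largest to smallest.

9384, 1815 bp

Circular molecule, 2 cuts → 2 fragments:
  5596 − 3781 = 1815 bp
  wrap: 11199 − 5596 + 3781 = 9384 bp
Sorted largest to smallest: 9384, 1815 bp.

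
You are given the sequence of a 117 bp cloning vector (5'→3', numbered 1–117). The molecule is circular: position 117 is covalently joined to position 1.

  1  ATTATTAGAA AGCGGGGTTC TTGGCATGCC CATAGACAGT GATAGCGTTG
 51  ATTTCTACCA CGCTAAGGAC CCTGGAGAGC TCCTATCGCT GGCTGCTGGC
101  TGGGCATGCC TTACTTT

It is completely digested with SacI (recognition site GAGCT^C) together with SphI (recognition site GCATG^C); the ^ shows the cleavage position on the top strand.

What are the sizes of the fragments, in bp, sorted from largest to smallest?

The SacI site (GAGCTC) starts at position 77.
SacI cuts after base 5 of each site (before the last base), so after position 81.
SphI sites (GCATGC) start at positions 24, 104.
SphI cuts after base 5 of each site (before the last base), so after positions 28, 108.
Combined cut positions: 28, 81, 108.
Circular molecule, 3 cuts → 3 fragments:
  29–81 → 53 bp
  82–108 → 27 bp
  109–117 then 1–28 → 9 + 28 = 37 bp
Sorted largest to smallest: 53, 37, 27 bp.

53, 37, 27 bp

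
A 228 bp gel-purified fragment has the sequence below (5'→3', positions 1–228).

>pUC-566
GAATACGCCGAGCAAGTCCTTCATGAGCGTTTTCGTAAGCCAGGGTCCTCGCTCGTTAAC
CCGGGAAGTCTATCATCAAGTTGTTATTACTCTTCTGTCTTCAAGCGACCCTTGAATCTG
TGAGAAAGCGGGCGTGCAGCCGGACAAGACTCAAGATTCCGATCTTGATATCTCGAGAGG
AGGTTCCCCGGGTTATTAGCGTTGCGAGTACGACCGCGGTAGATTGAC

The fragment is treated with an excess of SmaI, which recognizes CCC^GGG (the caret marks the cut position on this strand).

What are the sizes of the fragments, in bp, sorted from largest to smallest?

127, 62, 39 bp

SmaI sites (CCCGGG) start at positions 60, 187.
SmaI cuts after base 3 of each site, so after positions 62, 189.
Linear molecule, 2 cuts → 3 fragments:
  1–62 → 62 bp
  63–189 → 127 bp
  190–228 → 39 bp
Sorted largest to smallest: 127, 62, 39 bp.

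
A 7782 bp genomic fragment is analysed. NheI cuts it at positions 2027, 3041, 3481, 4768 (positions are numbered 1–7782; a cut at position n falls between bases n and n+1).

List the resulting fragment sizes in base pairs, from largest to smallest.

Linear molecule, 4 cuts → 5 fragments:
  2027 − 0 = 2027 bp
  3041 − 2027 = 1014 bp
  3481 − 3041 = 440 bp
  4768 − 3481 = 1287 bp
  7782 − 4768 = 3014 bp
Sorted largest to smallest: 3014, 2027, 1287, 1014, 440 bp.

3014, 2027, 1287, 1014, 440 bp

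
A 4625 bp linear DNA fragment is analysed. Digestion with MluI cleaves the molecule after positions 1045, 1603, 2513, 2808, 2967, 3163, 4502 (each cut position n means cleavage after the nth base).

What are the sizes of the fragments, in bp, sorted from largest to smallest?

1339, 1045, 910, 558, 295, 196, 159, 123 bp

Linear molecule, 7 cuts → 8 fragments:
  1045 − 0 = 1045 bp
  1603 − 1045 = 558 bp
  2513 − 1603 = 910 bp
  2808 − 2513 = 295 bp
  2967 − 2808 = 159 bp
  3163 − 2967 = 196 bp
  4502 − 3163 = 1339 bp
  4625 − 4502 = 123 bp
Sorted largest to smallest: 1339, 1045, 910, 558, 295, 196, 159, 123 bp.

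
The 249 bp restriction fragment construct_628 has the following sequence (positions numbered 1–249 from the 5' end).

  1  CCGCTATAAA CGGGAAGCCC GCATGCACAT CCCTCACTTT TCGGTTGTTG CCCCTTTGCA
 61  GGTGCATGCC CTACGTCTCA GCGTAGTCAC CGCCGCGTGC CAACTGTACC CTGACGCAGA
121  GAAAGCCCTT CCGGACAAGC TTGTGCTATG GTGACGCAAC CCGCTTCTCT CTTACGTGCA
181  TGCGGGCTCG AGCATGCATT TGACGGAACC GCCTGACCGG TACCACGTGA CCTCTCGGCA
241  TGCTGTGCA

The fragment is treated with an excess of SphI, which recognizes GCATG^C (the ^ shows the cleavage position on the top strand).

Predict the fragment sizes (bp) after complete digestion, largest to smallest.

SphI sites (GCATGC) start at positions 21, 64, 178, 192, 238.
SphI cuts after base 5 of each site (before the last base), so after positions 25, 68, 182, 196, 242.
Linear molecule, 5 cuts → 6 fragments:
  1–25 → 25 bp
  26–68 → 43 bp
  69–182 → 114 bp
  183–196 → 14 bp
  197–242 → 46 bp
  243–249 → 7 bp
Sorted largest to smallest: 114, 46, 43, 25, 14, 7 bp.

114, 46, 43, 25, 14, 7 bp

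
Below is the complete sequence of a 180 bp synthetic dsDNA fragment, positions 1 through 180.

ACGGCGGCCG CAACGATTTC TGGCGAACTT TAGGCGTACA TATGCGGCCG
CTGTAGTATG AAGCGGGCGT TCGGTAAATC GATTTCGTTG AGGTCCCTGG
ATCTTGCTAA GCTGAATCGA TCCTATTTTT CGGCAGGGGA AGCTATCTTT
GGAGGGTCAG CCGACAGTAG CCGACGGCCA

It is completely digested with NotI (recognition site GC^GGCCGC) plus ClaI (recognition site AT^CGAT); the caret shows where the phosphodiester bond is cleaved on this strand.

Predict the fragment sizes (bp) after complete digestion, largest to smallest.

NotI sites (GCGGCCGC) start at positions 4, 44.
NotI cuts after base 2 of each site, so after positions 5, 45.
ClaI sites (ATCGAT) start at positions 78, 116.
ClaI cuts after base 2 of each site, so after positions 79, 117.
Combined cut positions: 5, 45, 79, 117.
Linear molecule, 4 cuts → 5 fragments:
  1–5 → 5 bp
  6–45 → 40 bp
  46–79 → 34 bp
  80–117 → 38 bp
  118–180 → 63 bp
Sorted largest to smallest: 63, 40, 38, 34, 5 bp.

63, 40, 38, 34, 5 bp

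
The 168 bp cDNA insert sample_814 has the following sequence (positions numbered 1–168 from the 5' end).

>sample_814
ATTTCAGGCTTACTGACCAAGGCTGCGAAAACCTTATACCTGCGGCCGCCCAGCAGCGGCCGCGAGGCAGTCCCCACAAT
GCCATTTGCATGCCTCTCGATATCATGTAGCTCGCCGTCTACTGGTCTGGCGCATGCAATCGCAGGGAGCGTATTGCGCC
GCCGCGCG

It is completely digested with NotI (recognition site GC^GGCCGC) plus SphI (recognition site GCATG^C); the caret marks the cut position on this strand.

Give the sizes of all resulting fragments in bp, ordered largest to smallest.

NotI sites (GCGGCCGC) start at positions 42, 56.
NotI cuts after base 2 of each site, so after positions 43, 57.
SphI sites (GCATGC) start at positions 88, 132.
SphI cuts after base 5 of each site (before the last base), so after positions 92, 136.
Combined cut positions: 43, 57, 92, 136.
Linear molecule, 4 cuts → 5 fragments:
  1–43 → 43 bp
  44–57 → 14 bp
  58–92 → 35 bp
  93–136 → 44 bp
  137–168 → 32 bp
Sorted largest to smallest: 44, 43, 35, 32, 14 bp.

44, 43, 35, 32, 14 bp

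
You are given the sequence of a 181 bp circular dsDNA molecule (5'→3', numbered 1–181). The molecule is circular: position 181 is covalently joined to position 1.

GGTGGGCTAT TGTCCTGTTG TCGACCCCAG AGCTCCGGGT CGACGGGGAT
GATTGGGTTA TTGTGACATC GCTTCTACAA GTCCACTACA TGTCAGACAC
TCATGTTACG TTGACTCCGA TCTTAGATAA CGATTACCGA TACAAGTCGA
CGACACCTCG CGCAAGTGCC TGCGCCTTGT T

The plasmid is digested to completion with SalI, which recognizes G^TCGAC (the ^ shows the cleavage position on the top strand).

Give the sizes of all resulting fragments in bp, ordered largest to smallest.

107, 55, 19 bp

SalI sites (GTCGAC) start at positions 20, 39, 146.
SalI cuts after the first base of each site, so after positions 20, 39, 146.
Circular molecule, 3 cuts → 3 fragments:
  21–39 → 19 bp
  40–146 → 107 bp
  147–181 then 1–20 → 35 + 20 = 55 bp
Sorted largest to smallest: 107, 55, 19 bp.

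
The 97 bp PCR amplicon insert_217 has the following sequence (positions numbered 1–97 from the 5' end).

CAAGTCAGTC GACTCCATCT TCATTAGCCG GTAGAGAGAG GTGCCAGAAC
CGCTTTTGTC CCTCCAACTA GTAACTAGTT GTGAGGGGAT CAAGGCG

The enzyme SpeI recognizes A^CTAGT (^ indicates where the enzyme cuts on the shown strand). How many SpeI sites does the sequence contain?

ACTAGT occurs starting at positions 67, 74.
SpeI cuts at 2 sites.

2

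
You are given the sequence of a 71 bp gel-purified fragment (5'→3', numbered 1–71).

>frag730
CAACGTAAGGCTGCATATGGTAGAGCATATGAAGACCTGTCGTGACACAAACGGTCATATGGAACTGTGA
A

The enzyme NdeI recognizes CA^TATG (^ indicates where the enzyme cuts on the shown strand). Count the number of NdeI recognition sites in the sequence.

3

CATATG occurs starting at positions 14, 26, 56.
NdeI cuts at 3 sites.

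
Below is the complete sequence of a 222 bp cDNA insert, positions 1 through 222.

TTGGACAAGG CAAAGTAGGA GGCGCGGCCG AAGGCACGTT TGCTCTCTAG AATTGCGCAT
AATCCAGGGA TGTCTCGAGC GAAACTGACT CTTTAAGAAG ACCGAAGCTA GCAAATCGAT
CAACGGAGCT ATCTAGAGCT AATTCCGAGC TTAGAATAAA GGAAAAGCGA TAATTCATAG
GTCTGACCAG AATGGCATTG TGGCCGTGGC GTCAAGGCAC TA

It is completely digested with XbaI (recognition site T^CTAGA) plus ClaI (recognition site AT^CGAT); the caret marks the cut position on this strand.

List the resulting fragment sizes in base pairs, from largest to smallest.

90, 70, 46, 16 bp

XbaI sites (TCTAGA) start at positions 46, 132.
XbaI cuts after the first base of each site, so after positions 46, 132.
The ClaI site (ATCGAT) starts at position 115.
ClaI cuts after base 2 of each site, so after position 116.
Combined cut positions: 46, 116, 132.
Linear molecule, 3 cuts → 4 fragments:
  1–46 → 46 bp
  47–116 → 70 bp
  117–132 → 16 bp
  133–222 → 90 bp
Sorted largest to smallest: 90, 70, 46, 16 bp.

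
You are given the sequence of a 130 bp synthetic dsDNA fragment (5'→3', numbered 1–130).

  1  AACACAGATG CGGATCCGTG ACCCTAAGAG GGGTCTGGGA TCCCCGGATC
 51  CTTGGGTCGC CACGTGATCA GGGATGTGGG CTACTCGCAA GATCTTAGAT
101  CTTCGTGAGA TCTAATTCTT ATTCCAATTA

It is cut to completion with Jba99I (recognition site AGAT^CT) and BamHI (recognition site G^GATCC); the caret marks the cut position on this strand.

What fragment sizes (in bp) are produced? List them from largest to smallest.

47, 26, 19, 12, 11, 8, 7 bp

Jba99I sites (AGATCT) start at positions 90, 97, 108.
Jba99I cuts after base 4 of each site, so after positions 93, 100, 111.
BamHI sites (GGATCC) start at positions 12, 38, 46.
BamHI cuts after the first base of each site, so after positions 12, 38, 46.
Combined cut positions: 12, 38, 46, 93, 100, 111.
Linear molecule, 6 cuts → 7 fragments:
  1–12 → 12 bp
  13–38 → 26 bp
  39–46 → 8 bp
  47–93 → 47 bp
  94–100 → 7 bp
  101–111 → 11 bp
  112–130 → 19 bp
Sorted largest to smallest: 47, 26, 19, 12, 11, 8, 7 bp.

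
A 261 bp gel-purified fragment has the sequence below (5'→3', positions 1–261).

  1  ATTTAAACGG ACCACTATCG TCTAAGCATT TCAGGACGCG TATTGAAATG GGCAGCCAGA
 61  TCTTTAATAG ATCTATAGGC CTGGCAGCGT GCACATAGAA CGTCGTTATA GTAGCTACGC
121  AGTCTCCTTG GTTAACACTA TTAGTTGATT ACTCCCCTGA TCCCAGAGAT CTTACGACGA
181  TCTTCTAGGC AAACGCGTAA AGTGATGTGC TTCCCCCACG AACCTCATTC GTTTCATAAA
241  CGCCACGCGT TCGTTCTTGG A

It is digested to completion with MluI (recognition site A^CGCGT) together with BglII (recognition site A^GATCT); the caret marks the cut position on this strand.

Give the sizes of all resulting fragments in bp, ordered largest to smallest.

MluI sites (ACGCGT) start at positions 36, 193, 245.
MluI cuts after the first base of each site, so after positions 36, 193, 245.
BglII sites (AGATCT) start at positions 58, 69, 167.
BglII cuts after the first base of each site, so after positions 58, 69, 167.
Combined cut positions: 36, 58, 69, 167, 193, 245.
Linear molecule, 6 cuts → 7 fragments:
  1–36 → 36 bp
  37–58 → 22 bp
  59–69 → 11 bp
  70–167 → 98 bp
  168–193 → 26 bp
  194–245 → 52 bp
  246–261 → 16 bp
Sorted largest to smallest: 98, 52, 36, 26, 22, 16, 11 bp.

98, 52, 36, 26, 22, 16, 11 bp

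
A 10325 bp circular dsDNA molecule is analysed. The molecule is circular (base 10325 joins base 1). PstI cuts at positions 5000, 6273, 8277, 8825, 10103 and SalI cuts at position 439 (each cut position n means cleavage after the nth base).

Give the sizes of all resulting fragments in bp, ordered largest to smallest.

4561, 2004, 1278, 1273, 661, 548 bp

Combined cut positions (sorted): 439, 5000, 6273, 8277, 8825, 10103.
Circular molecule, 6 cuts → 6 fragments:
  5000 − 439 = 4561 bp
  6273 − 5000 = 1273 bp
  8277 − 6273 = 2004 bp
  8825 − 8277 = 548 bp
  10103 − 8825 = 1278 bp
  wrap: 10325 − 10103 + 439 = 661 bp
Sorted largest to smallest: 4561, 2004, 1278, 1273, 661, 548 bp.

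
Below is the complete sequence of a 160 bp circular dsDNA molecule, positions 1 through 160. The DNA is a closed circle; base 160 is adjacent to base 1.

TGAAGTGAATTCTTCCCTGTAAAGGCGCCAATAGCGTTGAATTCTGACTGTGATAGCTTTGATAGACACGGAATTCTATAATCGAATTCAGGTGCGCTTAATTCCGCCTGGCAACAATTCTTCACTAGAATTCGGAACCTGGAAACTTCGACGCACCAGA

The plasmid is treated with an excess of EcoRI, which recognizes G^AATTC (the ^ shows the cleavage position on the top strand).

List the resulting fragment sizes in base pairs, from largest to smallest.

44, 39, 32, 32, 13 bp

EcoRI sites (GAATTC) start at positions 7, 39, 71, 84, 128.
EcoRI cuts after the first base of each site, so after positions 7, 39, 71, 84, 128.
Circular molecule, 5 cuts → 5 fragments:
  8–39 → 32 bp
  40–71 → 32 bp
  72–84 → 13 bp
  85–128 → 44 bp
  129–160 then 1–7 → 32 + 7 = 39 bp
Sorted largest to smallest: 44, 39, 32, 32, 13 bp.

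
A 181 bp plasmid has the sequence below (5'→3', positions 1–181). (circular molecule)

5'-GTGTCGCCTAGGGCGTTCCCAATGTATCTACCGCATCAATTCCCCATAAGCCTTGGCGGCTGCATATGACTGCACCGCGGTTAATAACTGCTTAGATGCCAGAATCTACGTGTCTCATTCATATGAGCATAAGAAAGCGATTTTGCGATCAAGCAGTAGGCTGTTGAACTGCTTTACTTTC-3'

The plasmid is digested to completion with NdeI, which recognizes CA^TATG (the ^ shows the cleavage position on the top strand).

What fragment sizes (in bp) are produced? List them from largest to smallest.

124, 57 bp

NdeI sites (CATATG) start at positions 63, 120.
NdeI cuts after base 2 of each site, so after positions 64, 121.
Circular molecule, 2 cuts → 2 fragments:
  65–121 → 57 bp
  122–181 then 1–64 → 60 + 64 = 124 bp
Sorted largest to smallest: 124, 57 bp.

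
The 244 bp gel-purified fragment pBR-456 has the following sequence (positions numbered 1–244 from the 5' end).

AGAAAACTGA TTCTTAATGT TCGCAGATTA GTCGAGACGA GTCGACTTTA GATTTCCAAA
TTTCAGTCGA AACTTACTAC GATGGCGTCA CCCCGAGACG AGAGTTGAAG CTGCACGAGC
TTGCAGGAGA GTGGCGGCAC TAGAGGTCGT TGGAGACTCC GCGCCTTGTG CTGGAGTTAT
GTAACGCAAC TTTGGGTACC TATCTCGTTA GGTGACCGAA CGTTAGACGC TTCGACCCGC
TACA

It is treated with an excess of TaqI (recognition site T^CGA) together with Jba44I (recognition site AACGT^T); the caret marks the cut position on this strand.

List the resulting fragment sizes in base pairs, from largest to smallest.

156, 32, 25, 12, 10, 9 bp

TaqI sites (TCGA) start at positions 32, 42, 67, 232.
TaqI cuts after the first base of each site, so after positions 32, 42, 67, 232.
The Jba44I site (AACGTT) starts at position 219.
Jba44I cuts after base 5 of each site (before the last base), so after position 223.
Combined cut positions: 32, 42, 67, 223, 232.
Linear molecule, 5 cuts → 6 fragments:
  1–32 → 32 bp
  33–42 → 10 bp
  43–67 → 25 bp
  68–223 → 156 bp
  224–232 → 9 bp
  233–244 → 12 bp
Sorted largest to smallest: 156, 32, 25, 12, 10, 9 bp.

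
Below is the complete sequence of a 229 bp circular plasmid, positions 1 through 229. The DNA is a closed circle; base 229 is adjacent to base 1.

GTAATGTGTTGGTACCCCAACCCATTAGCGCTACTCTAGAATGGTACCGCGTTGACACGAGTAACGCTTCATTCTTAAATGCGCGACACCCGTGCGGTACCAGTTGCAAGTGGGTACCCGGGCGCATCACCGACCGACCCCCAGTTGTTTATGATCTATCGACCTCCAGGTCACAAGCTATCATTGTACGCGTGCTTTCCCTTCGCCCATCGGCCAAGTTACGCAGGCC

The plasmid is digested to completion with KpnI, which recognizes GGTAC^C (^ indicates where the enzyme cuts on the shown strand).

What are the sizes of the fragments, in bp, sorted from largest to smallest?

127, 53, 32, 17 bp

KpnI sites (GGTACC) start at positions 11, 43, 96, 113.
KpnI cuts after base 5 of each site (before the last base), so after positions 15, 47, 100, 117.
Circular molecule, 4 cuts → 4 fragments:
  16–47 → 32 bp
  48–100 → 53 bp
  101–117 → 17 bp
  118–229 then 1–15 → 112 + 15 = 127 bp
Sorted largest to smallest: 127, 53, 32, 17 bp.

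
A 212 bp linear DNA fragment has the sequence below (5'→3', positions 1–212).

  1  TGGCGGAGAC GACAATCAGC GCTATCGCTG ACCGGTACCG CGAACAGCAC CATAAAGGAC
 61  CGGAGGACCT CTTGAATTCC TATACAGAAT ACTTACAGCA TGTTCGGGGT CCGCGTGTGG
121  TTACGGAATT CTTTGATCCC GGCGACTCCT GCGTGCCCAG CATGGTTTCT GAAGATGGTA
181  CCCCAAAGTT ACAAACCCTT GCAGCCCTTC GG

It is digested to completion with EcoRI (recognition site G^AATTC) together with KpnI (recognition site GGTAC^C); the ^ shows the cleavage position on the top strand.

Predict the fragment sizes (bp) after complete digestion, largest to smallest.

EcoRI sites (GAATTC) start at positions 74, 126.
EcoRI cuts after the first base of each site, so after positions 74, 126.
KpnI sites (GGTACC) start at positions 34, 177.
KpnI cuts after base 5 of each site (before the last base), so after positions 38, 181.
Combined cut positions: 38, 74, 126, 181.
Linear molecule, 4 cuts → 5 fragments:
  1–38 → 38 bp
  39–74 → 36 bp
  75–126 → 52 bp
  127–181 → 55 bp
  182–212 → 31 bp
Sorted largest to smallest: 55, 52, 38, 36, 31 bp.

55, 52, 38, 36, 31 bp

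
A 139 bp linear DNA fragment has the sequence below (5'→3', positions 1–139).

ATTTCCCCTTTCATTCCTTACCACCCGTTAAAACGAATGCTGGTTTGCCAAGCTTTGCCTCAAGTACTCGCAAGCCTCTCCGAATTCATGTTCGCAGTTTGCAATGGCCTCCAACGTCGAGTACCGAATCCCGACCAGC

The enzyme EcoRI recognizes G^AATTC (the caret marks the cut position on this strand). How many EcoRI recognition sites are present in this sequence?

1

GAATTC occurs starting at position 82.
EcoRI cuts at 1 site.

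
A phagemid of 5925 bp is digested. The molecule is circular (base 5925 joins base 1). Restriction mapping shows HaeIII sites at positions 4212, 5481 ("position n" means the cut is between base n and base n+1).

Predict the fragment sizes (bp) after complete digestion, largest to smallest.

4656, 1269 bp

Circular molecule, 2 cuts → 2 fragments:
  5481 − 4212 = 1269 bp
  wrap: 5925 − 5481 + 4212 = 4656 bp
Sorted largest to smallest: 4656, 1269 bp.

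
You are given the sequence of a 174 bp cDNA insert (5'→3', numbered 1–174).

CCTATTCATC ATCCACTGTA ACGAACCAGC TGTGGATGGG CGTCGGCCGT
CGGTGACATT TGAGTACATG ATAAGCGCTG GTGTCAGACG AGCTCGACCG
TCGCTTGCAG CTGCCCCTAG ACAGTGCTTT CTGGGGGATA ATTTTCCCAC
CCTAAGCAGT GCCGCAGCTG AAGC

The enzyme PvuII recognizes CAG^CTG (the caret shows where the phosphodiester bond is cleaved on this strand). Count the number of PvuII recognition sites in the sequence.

3

CAGCTG occurs starting at positions 27, 108, 165.
PvuII cuts at 3 sites.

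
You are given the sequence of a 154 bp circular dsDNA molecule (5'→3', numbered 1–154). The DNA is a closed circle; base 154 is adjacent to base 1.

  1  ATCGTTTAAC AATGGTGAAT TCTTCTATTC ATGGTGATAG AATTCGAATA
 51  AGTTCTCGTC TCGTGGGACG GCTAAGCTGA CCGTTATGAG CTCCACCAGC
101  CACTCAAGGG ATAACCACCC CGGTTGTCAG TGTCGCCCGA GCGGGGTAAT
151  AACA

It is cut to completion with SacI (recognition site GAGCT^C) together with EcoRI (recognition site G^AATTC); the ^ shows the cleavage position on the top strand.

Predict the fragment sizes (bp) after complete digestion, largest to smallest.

79, 52, 23 bp

The SacI site (GAGCTC) starts at position 88.
SacI cuts after base 5 of each site (before the last base), so after position 92.
EcoRI sites (GAATTC) start at positions 17, 40.
EcoRI cuts after the first base of each site, so after positions 17, 40.
Combined cut positions: 17, 40, 92.
Circular molecule, 3 cuts → 3 fragments:
  18–40 → 23 bp
  41–92 → 52 bp
  93–154 then 1–17 → 62 + 17 = 79 bp
Sorted largest to smallest: 79, 52, 23 bp.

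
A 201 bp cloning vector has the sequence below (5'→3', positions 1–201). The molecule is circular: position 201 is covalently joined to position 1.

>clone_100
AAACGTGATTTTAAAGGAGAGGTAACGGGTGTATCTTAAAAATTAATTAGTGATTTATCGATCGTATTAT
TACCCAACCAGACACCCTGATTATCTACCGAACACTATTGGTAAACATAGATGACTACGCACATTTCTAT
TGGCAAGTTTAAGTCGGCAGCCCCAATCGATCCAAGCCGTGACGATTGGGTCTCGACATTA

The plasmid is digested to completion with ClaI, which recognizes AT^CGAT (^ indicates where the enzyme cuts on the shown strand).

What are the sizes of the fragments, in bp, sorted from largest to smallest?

ClaI sites (ATCGAT) start at positions 57, 166.
ClaI cuts after base 2 of each site, so after positions 58, 167.
Circular molecule, 2 cuts → 2 fragments:
  59–167 → 109 bp
  168–201 then 1–58 → 34 + 58 = 92 bp
Sorted largest to smallest: 109, 92 bp.

109, 92 bp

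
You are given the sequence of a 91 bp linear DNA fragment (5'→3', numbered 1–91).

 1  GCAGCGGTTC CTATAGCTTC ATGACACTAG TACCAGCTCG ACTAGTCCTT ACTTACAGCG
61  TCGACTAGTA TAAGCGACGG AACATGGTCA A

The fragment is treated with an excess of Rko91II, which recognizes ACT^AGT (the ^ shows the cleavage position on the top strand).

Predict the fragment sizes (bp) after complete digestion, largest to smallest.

Rko91II sites (ACTAGT) start at positions 26, 41, 64.
Rko91II cuts after base 3 of each site, so after positions 28, 43, 66.
Linear molecule, 3 cuts → 4 fragments:
  1–28 → 28 bp
  29–43 → 15 bp
  44–66 → 23 bp
  67–91 → 25 bp
Sorted largest to smallest: 28, 25, 23, 15 bp.

28, 25, 23, 15 bp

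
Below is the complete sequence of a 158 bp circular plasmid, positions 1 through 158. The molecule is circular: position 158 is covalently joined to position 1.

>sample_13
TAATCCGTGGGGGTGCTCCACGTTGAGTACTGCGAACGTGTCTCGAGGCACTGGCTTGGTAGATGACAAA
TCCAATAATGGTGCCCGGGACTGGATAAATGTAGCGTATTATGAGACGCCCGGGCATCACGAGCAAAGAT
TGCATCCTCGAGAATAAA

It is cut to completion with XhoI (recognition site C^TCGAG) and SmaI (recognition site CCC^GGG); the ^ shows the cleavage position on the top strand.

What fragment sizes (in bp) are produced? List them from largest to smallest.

XhoI sites (CTCGAG) start at positions 42, 147.
XhoI cuts after the first base of each site, so after positions 42, 147.
SmaI sites (CCCGGG) start at positions 84, 119.
SmaI cuts after base 3 of each site, so after positions 86, 121.
Combined cut positions: 42, 86, 121, 147.
Circular molecule, 4 cuts → 4 fragments:
  43–86 → 44 bp
  87–121 → 35 bp
  122–147 → 26 bp
  148–158 then 1–42 → 11 + 42 = 53 bp
Sorted largest to smallest: 53, 44, 35, 26 bp.

53, 44, 35, 26 bp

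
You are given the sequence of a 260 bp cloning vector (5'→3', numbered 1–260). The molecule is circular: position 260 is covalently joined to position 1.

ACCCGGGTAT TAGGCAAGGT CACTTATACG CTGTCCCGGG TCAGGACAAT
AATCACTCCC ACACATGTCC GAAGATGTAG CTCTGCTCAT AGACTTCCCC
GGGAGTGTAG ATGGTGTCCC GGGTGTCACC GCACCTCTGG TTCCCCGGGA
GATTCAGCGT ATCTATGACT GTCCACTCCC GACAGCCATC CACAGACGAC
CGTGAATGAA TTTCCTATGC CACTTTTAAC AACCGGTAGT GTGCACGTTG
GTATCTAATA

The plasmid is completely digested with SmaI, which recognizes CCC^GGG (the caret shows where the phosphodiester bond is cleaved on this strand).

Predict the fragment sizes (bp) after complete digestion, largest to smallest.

118, 63, 33, 26, 20 bp

SmaI sites (CCCGGG) start at positions 2, 35, 98, 118, 144.
SmaI cuts after base 3 of each site, so after positions 4, 37, 100, 120, 146.
Circular molecule, 5 cuts → 5 fragments:
  5–37 → 33 bp
  38–100 → 63 bp
  101–120 → 20 bp
  121–146 → 26 bp
  147–260 then 1–4 → 114 + 4 = 118 bp
Sorted largest to smallest: 118, 63, 33, 26, 20 bp.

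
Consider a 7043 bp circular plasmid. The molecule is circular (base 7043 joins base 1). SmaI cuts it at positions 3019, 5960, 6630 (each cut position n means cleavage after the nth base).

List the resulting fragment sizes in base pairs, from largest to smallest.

3432, 2941, 670 bp

Circular molecule, 3 cuts → 3 fragments:
  5960 − 3019 = 2941 bp
  6630 − 5960 = 670 bp
  wrap: 7043 − 6630 + 3019 = 3432 bp
Sorted largest to smallest: 3432, 2941, 670 bp.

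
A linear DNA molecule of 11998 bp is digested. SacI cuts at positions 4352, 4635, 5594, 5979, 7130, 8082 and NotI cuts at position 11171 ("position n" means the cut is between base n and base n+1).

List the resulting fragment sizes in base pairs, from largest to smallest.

4352, 3089, 1151, 959, 952, 827, 385, 283 bp

Combined cut positions (sorted): 4352, 4635, 5594, 5979, 7130, 8082, 11171.
Linear molecule, 7 cuts → 8 fragments:
  4352 − 0 = 4352 bp
  4635 − 4352 = 283 bp
  5594 − 4635 = 959 bp
  5979 − 5594 = 385 bp
  7130 − 5979 = 1151 bp
  8082 − 7130 = 952 bp
  11171 − 8082 = 3089 bp
  11998 − 11171 = 827 bp
Sorted largest to smallest: 4352, 3089, 1151, 959, 952, 827, 385, 283 bp.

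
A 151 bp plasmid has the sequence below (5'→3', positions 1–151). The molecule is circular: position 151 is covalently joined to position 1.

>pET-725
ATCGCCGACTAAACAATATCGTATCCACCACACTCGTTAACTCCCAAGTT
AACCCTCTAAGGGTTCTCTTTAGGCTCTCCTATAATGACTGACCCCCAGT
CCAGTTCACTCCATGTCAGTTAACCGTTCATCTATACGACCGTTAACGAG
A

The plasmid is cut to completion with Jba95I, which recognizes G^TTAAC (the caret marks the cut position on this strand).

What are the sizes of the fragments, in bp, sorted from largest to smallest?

Jba95I sites (GTTAAC) start at positions 36, 48, 119, 142.
Jba95I cuts after the first base of each site, so after positions 36, 48, 119, 142.
Circular molecule, 4 cuts → 4 fragments:
  37–48 → 12 bp
  49–119 → 71 bp
  120–142 → 23 bp
  143–151 then 1–36 → 9 + 36 = 45 bp
Sorted largest to smallest: 71, 45, 23, 12 bp.

71, 45, 23, 12 bp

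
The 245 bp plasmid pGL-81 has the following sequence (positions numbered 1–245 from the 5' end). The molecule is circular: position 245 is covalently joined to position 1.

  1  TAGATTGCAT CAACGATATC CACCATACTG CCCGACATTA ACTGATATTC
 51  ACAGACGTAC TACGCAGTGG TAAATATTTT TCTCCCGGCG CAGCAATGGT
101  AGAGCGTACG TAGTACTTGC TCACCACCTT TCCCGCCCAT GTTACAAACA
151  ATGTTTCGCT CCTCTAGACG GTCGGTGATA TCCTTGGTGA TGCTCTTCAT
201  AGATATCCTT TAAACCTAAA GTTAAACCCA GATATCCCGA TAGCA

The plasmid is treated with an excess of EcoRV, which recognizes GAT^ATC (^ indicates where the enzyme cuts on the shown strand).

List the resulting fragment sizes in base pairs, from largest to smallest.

162, 29, 29, 25 bp

EcoRV sites (GATATC) start at positions 15, 177, 202, 231.
EcoRV cuts after base 3 of each site, so after positions 17, 179, 204, 233.
Circular molecule, 4 cuts → 4 fragments:
  18–179 → 162 bp
  180–204 → 25 bp
  205–233 → 29 bp
  234–245 then 1–17 → 12 + 17 = 29 bp
Sorted largest to smallest: 162, 29, 29, 25 bp.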